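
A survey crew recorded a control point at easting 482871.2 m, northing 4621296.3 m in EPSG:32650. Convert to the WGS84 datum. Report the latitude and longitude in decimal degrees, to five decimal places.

Zone 50N: λ₀ = 117°, k₀ = 0.9996, false easting 500000 m.
Meridian distance M = (N − FN)/k₀ = 4623145.6 m.
Inverse transverse Mercator on WGS84 gives φ = 41.74330037°, λ = 116.79400035°.

lat 41.74330°, lon 116.79400°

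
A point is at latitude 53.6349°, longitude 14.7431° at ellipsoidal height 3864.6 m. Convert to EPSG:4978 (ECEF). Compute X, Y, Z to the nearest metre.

X 3667450 m, Y 965087 m, Z 5115866 m

WGS84: a = 6378137 m, e² = 0.006694380; N(φ) = a/√(1−e²sin²φ) = 6392025.583 m.
X = (N+h)·cosφ·cosλ = 3667449.951 m; Y = (N+h)·cosφ·sinλ = 965086.731 m; Z = (N(1−e²)+h)·sinφ = 5115865.872 m.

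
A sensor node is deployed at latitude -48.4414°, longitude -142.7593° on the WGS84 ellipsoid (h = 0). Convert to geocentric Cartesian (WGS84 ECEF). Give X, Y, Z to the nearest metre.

WGS84: a = 6378137 m, e² = 0.006694380; N(φ) = a/√(1−e²sin²φ) = 6390124.338 m.
X = (N+h)·cosφ·cosλ = -3374762.178 m; Y = (N+h)·cosφ·sinλ = -2565364.378 m; Z = (N(1−e²)+h)·sinφ = -4749577.308 m.

X -3374762 m, Y -2565364 m, Z -4749577 m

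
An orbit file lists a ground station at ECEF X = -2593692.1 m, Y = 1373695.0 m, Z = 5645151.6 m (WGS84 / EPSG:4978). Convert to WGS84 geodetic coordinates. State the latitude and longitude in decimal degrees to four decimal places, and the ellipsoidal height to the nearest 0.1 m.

lat 62.6865°, lon 152.0930°, h 1262.9 m

λ = atan2(Y, X) = 152.09300028°; p = √(X²+Y²) = 2935008.8 m.
Bowring's method on WGS84 (a = 6378137 m, b = 6356752.314 m) gives φ = 62.68650035°, h = 1262.894 m.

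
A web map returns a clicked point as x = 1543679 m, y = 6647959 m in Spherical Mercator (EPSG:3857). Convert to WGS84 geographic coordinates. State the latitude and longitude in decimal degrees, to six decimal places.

lat 51.150502°, lon 13.867104°

R = 6378137 m. λ = x/R = 13.86710439°.
φ = 2·arctan(exp(y/R)) − 90° = 2·arctan(2.83574) − 90° = 51.15050151°.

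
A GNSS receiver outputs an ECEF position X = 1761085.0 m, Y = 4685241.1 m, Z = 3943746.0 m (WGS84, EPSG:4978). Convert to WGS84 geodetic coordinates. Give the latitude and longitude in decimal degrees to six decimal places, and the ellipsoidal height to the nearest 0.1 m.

λ = atan2(Y, X) = 69.39980018°; p = √(X²+Y²) = 5005287.7 m.
Bowring's method on WGS84 (a = 6378137 m, b = 6356752.314 m) gives φ = 38.42229976°, h = 2365.977 m.

lat 38.422300°, lon 69.399800°, h 2366.0 m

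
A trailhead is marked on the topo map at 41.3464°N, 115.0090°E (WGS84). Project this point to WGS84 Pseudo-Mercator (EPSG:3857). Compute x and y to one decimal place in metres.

Web Mercator is spherical with R = a = 6378137 m.
x = R·λ = 6378137 × 2.007285719 = 12802743.317 m.
y = R·ln tan(π/4 + φ/2) = 6378137 × 0.793894931 = 5063570.634 m.

x 12802743.3 m, y 5063570.6 m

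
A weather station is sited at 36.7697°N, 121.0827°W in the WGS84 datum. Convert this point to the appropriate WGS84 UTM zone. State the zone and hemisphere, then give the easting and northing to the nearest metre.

Longitude -121.0827° lies in the 6° band [-126°, -120°), giving zone 10; latitude is north of the equator, so 10N.
Zone 10 central meridian λ₀ = 6×10 − 183 = -123°; Δλ = +1.9173°.
Transverse Mercator on WGS84 with k₀ = 0.9996 gives E = 671116.064 m, N = 4071039.127 m.

Zone 10N: E 671116 m, N 4071039 m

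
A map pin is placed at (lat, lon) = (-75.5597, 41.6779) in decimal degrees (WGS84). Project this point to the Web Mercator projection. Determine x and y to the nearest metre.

Web Mercator is spherical with R = a = 6378137 m.
x = R·λ = 6378137 × 0.727416580 = 4639562.605 m.
y = R·ln tan(π/4 + φ/2) = 6378137 × -2.066038243 = -13177474.959 m.

x 4639563 m, y -13177475 m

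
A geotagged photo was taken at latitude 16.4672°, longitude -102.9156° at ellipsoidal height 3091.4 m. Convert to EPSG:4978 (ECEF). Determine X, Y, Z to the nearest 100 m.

WGS84: a = 6378137 m, e² = 0.006694380; N(φ) = a/√(1−e²sin²φ) = 6379853.140 m.
X = (N+h)·cosφ·cosλ = -1368167.475 m; Y = (N+h)·cosφ·sinλ = -5966267.687 m; Z = (N(1−e²)+h)·sinφ = 1797243.727 m.

X -1368200 m, Y -5966300 m, Z 1797200 m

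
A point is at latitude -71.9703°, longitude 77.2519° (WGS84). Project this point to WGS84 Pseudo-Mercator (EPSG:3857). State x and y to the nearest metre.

x 8599642 m, y -11742494 m

Web Mercator is spherical with R = a = 6378137 m.
x = R·λ = 6378137 × 1.348300008 = 8599642.171 m.
y = R·ln tan(π/4 + φ/2) = 6378137 × -1.841053914 = -11742494.088 m.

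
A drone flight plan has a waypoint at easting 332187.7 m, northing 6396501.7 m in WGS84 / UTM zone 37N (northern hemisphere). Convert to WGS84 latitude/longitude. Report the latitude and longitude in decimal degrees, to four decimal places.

Zone 37N: λ₀ = 39°, k₀ = 0.9996, false easting 500000 m.
Meridian distance M = (N − FN)/k₀ = 6399061.3 m.
Inverse transverse Mercator on WGS84 gives φ = 57.67939958°, λ = 36.18559978°.

lat 57.6794°, lon 36.1856°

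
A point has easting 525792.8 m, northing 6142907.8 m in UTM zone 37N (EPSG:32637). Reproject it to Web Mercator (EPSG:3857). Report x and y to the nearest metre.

Unproject from UTM 37N (λ₀ = 39°) → φ = 55.43169977°, λ = 39.40759990°.
Web Mercator (R = 6378137 m): x = 4386833.954 m, y = 7446105.079 m.

x 4386834 m, y 7446105 m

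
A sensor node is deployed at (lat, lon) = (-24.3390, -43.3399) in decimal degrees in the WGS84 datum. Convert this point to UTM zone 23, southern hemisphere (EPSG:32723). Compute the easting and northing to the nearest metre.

E 668421 m, N 7307235 m

Zone 23 central meridian λ₀ = 6×23 − 183 = -45°; Δλ = +1.6601°.
Transverse Mercator on WGS84 with k₀ = 0.9996 gives E = 668420.967 m, N = 7307234.842 m.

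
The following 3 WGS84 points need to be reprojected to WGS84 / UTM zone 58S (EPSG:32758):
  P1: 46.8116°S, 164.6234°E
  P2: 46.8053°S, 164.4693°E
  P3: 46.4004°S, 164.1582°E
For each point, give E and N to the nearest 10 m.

UTM zone 58S: λ₀ = 165°, k₀ = 0.9996.
P1 (-46.8116°, 164.6234°) → (471268.294, 4815702.906) m.
P2 (-46.8053°, 164.4693°) → (459506.930, 4816335.106) m.
P3 (-46.4004°, 164.1582°) → (435289.358, 4861119.493) m.

P1: E 471270 m, N 4815700 m; P2: E 459510 m, N 4816340 m; P3: E 435290 m, N 4861120 m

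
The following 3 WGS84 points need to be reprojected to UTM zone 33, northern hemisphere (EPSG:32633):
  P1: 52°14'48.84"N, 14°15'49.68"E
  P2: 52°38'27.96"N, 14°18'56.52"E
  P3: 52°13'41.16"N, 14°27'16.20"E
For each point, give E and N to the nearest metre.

UTM zone 33N: λ₀ = 15°, k₀ = 0.9996.
P1 (52.2469°, 14.2638°) → (449738.335, 5788755.028) m.
P2 (52.6411°, 14.3157°) → (453696.760, 5832566.861) m.
P3 (52.2281°, 14.4545°) → (462741.904, 5786548.837) m.

P1: E 449738 m, N 5788755 m; P2: E 453697 m, N 5832567 m; P3: E 462742 m, N 5786549 m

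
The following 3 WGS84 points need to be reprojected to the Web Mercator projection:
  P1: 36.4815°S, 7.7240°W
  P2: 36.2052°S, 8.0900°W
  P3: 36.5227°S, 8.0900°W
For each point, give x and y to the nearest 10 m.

P1: x -859830 m, y -4367080 m; P2: x -900570 m, y -4328890 m; P3: x -900570 m, y -4372780 m

Web Mercator: x = R·λ, y = R·ln tan(π/4+φ/2), R = 6378137 m.
P1 (-36.4815°, -7.7240°) → (-859831.747, -4367078.905) m.
P2 (-36.2052°, -8.0900°) → (-900574.681, -4328893.435) m.
P3 (-36.5227°, -8.0900°) → (-900574.681, -4372784.507) m.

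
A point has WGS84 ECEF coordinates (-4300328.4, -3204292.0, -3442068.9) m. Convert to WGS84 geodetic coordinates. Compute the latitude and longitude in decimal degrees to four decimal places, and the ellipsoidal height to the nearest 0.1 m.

λ = atan2(Y, X) = -143.30919992°; p = √(X²+Y²) = 5362864.1 m.
Bowring's method on WGS84 (a = 6378137 m, b = 6356752.314 m) gives φ = -32.86889995°, h = 576.905 m.

lat -32.8689°, lon -143.3092°, h 576.9 m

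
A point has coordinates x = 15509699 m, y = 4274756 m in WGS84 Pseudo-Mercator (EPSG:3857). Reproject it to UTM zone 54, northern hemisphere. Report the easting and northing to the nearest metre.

E 348762 m, N 3964367 m

Web Mercator inverse (R = 6378137 m) → φ = 35.81179893°, λ = 139.32599664°.
UTM 54N forward: E = 348761.551 m, N = 3964367.496 m.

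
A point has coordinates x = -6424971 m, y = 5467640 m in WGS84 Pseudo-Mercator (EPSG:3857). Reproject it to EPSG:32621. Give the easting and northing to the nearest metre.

E 442569 m, N 4873700 m

Web Mercator inverse (R = 6378137 m) → φ = 44.01420046°, λ = -57.71649649°.
UTM 21N forward: E = 442569.180 m, N = 4873699.574 m.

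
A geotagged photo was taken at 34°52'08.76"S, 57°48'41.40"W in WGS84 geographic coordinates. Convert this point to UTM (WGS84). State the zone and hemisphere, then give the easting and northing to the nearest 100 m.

Zone 21S: E 425800 m, N 6141200 m

Longitude -57.8115° lies in the 6° band [-60°, -54°), giving zone 21; latitude is south of the equator, so 21S.
Zone 21 central meridian λ₀ = 6×21 − 183 = -57°; Δλ = -0.8115°.
Transverse Mercator on WGS84 with k₀ = 0.9996 gives E = 425830.683 m, N = 6141172.796 m.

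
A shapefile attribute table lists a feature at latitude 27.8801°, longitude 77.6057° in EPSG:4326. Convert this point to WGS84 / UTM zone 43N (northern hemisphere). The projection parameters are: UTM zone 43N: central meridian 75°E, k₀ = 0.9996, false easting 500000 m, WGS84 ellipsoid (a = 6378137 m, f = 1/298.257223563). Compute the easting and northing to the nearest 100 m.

E 756500 m, N 3086600 m

Zone 43 central meridian λ₀ = 6×43 − 183 = 75°; Δλ = +2.6057°.
Transverse Mercator on WGS84 with k₀ = 0.9996 gives E = 756532.125 m, N = 3086649.548 m.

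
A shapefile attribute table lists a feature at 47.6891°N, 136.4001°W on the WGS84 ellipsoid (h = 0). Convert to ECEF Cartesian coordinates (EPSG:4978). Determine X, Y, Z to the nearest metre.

X -3114918 m, Y -2966285 m, Z 4693676 m

WGS84: a = 6378137 m, e² = 0.006694380; N(φ) = a/√(1−e²sin²φ) = 6389844.080 m.
X = (N+h)·cosφ·cosλ = -3114917.505 m; Y = (N+h)·cosφ·sinλ = -2966285.485 m; Z = (N(1−e²)+h)·sinφ = 4693676.153 m.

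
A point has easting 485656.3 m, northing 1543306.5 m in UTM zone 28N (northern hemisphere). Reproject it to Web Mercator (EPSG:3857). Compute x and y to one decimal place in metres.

x -1684575.6 m, y 1569627.8 m

Unproject from UTM 28N (λ₀ = -15°) → φ = 13.95999979°, λ = -15.13280033°.
Web Mercator (R = 6378137 m): x = -1684575.628 m, y = 1569627.828 m.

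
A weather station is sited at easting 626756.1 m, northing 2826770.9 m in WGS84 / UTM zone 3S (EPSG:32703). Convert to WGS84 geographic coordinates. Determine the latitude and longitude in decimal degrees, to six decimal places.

Zone 3S: λ₀ = -165°, k₀ = 0.9996, false easting 500000 m, false northing 10000000 m.
Meridian distance M = (N − FN)/k₀ = -7176099.5 m.
Inverse transverse Mercator on WGS84 gives φ = -64.66010001°, λ = -162.34509913°.

lat -64.660100°, lon -162.345099°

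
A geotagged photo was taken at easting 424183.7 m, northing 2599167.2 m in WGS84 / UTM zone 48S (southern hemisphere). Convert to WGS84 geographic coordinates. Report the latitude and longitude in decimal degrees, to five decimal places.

lat -66.71660°, lon 103.28100°

Zone 48S: λ₀ = 105°, k₀ = 0.9996, false easting 500000 m, false northing 10000000 m.
Meridian distance M = (N − FN)/k₀ = -7403794.3 m.
Inverse transverse Mercator on WGS84 gives φ = -66.71659962°, λ = 103.28100059°.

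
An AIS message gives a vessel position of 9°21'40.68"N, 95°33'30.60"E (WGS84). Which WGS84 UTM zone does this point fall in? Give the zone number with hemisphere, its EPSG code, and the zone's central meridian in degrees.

Zone 46N (EPSG:32646), central meridian 93°

UTM zone = ⌊(λ + 180)/6⌋ + 1; 95.5585° ∈ [90°, 96°) → zone 46.
Hemisphere: N (φ ≥ 0).
Central meridian λ₀ = 6×46 − 183 = 93°.
EPSG code: 32646.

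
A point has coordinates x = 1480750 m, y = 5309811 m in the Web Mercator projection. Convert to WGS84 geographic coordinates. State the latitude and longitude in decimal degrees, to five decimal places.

lat 42.98580°, lon 13.30180°

R = 6378137 m. λ = x/R = 13.30180357°.
φ = 2·arctan(exp(y/R)) − 90° = 2·arctan(2.29906) − 90° = 42.98580189°.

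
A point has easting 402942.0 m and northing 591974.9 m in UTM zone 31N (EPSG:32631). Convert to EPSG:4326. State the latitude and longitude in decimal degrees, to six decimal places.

Zone 31N: λ₀ = 3°, k₀ = 0.9996, false easting 500000 m.
Meridian distance M = (N − FN)/k₀ = 592211.8 m.
Inverse transverse Mercator on WGS84 gives φ = 5.35499980°, λ = 2.12400006°.

lat 5.355000°, lon 2.124000°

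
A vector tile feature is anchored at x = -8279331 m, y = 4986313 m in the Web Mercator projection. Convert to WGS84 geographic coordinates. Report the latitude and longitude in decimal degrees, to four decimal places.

R = 6378137 m. λ = x/R = -74.37449580°.
φ = 2·arctan(exp(y/R)) − 90° = 2·arctan(2.18536) − 90° = 40.82329805°.

lat 40.8233°, lon -74.3745°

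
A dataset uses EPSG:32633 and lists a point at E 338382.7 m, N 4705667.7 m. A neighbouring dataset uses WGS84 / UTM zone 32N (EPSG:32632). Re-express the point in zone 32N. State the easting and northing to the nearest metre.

E 831513 m, N 4711682 m

UTM 33N → geographic: φ = 42.48649983°, λ = 13.03349990°.
UTM 32N (λ₀ = 9°) forward: E = 831512.718 m, N = 4711682.250 m.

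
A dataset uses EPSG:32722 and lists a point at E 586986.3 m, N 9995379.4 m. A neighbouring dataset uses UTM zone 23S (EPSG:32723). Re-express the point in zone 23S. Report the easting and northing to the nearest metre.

UTM 22S → geographic: φ = -0.04180010°, λ = -50.21830029°.
UTM 23S (λ₀ = -45°) forward: E = -81475.892 m, N = 9995360.474 m.

E -81476 m, N 9995360 m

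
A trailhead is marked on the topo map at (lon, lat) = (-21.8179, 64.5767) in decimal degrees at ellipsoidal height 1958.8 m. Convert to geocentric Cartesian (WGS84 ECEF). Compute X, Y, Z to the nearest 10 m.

X 2549770 m, Y -1020760 m, Z 5739380 m

WGS84: a = 6378137 m, e² = 0.006694380; N(φ) = a/√(1−e²sin²φ) = 6395622.878 m.
X = (N+h)·cosφ·cosλ = 2549765.216 m; Y = (N+h)·cosφ·sinλ = -1020757.459 m; Z = (N(1−e²)+h)·sinφ = 5739376.316 m.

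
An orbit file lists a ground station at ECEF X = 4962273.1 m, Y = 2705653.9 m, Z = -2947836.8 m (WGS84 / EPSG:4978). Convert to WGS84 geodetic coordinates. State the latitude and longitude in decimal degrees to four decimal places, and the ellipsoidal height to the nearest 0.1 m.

lat -27.7028°, lon 28.6012°, h 970.7 m

λ = atan2(Y, X) = 28.60119957°; p = √(X²+Y²) = 5651965.8 m.
Bowring's method on WGS84 (a = 6378137 m, b = 6356752.314 m) gives φ = -27.70279972°, h = 970.670 m.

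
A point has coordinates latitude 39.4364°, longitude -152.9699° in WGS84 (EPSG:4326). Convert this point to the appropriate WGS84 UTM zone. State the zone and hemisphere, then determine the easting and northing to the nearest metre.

Zone 5N: E 502590 m, N 4365207 m

Longitude -152.9699° lies in the 6° band [-156°, -150°), giving zone 5; latitude is north of the equator, so 5N.
Zone 5 central meridian λ₀ = 6×5 − 183 = -153°; Δλ = +0.0301°.
Transverse Mercator on WGS84 with k₀ = 0.9996 gives E = 502590.325 m, N = 4365206.611 m.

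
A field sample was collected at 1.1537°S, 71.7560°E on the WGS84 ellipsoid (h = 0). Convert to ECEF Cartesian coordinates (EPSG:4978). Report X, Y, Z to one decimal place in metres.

WGS84: a = 6378137 m, e² = 0.006694380; N(φ) = a/√(1−e²sin²φ) = 6378145.655 m.
X = (N+h)·cosφ·cosλ = 1996365.255 m; Y = (N+h)·cosφ·sinλ = 6056300.510 m; Z = (N(1−e²)+h)·sinφ = -127561.095 m.

X 1996365.3 m, Y 6056300.5 m, Z -127561.1 m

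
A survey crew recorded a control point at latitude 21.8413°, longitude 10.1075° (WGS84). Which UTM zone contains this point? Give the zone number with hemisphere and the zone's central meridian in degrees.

Zone 32N, central meridian 9°

UTM zone = ⌊(λ + 180)/6⌋ + 1; 10.1075° ∈ [6°, 12°) → zone 32.
Hemisphere: N (φ ≥ 0).
Central meridian λ₀ = 6×32 − 183 = 9°.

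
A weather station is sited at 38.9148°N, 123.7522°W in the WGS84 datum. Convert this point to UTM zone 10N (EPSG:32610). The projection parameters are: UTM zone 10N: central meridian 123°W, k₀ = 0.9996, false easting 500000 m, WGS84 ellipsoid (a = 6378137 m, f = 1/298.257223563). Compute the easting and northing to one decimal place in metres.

E 434787.2 m, N 4307590.8 m

Zone 10 central meridian λ₀ = 6×10 − 183 = -123°; Δλ = -0.7522°.
Transverse Mercator on WGS84 with k₀ = 0.9996 gives E = 434787.241 m, N = 4307590.823 m.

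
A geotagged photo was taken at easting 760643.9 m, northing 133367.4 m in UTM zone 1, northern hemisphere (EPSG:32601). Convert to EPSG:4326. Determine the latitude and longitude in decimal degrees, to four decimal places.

Zone 1N: λ₀ = -177°, k₀ = 0.9996, false easting 500000 m.
Meridian distance M = (N − FN)/k₀ = 133420.8 m.
Inverse transverse Mercator on WGS84 gives φ = 1.20560037°, λ = -174.65780034°.

lat 1.2056°, lon -174.6578°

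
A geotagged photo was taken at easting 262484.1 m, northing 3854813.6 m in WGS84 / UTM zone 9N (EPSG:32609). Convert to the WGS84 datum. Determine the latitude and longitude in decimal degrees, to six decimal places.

Zone 9N: λ₀ = -129°, k₀ = 0.9996, false easting 500000 m.
Meridian distance M = (N − FN)/k₀ = 3856356.1 m.
Inverse transverse Mercator on WGS84 gives φ = 34.80790026°, λ = -131.59650036°.

lat 34.807900°, lon -131.596500°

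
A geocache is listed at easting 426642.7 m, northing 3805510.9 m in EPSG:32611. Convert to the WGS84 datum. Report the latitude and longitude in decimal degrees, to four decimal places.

Zone 11N: λ₀ = -117°, k₀ = 0.9996, false easting 500000 m.
Meridian distance M = (N − FN)/k₀ = 3807033.7 m.
Inverse transverse Mercator on WGS84 gives φ = 34.38839997°, λ = -117.79799957°.

lat 34.3884°, lon -117.7980°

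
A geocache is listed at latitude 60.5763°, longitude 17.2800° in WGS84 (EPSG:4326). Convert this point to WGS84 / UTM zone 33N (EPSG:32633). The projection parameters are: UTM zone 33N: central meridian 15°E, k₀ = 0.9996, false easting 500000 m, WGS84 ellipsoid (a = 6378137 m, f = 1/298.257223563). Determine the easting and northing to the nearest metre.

E 624938 m, N 6717761 m

Zone 33 central meridian λ₀ = 6×33 − 183 = 15°; Δλ = +2.2800°.
Transverse Mercator on WGS84 with k₀ = 0.9996 gives E = 624937.753 m, N = 6717760.850 m.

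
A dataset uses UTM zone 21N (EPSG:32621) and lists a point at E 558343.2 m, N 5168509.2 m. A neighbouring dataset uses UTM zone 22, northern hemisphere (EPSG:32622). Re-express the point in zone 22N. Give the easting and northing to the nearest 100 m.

UTM 21N → geographic: φ = 46.66759957°, λ = -56.23730050°.
UTM 22N (λ₀ = -51°) forward: E = 99400.936 m, N = 5181562.554 m.

E 99400 m, N 5181600 m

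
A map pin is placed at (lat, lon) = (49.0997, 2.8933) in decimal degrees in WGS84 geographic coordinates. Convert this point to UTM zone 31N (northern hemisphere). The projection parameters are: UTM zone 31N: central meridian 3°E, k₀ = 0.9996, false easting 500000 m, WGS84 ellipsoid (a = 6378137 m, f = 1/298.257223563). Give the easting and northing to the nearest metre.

E 492211 m, N 5438545 m

Zone 31 central meridian λ₀ = 6×31 − 183 = 3°; Δλ = -0.1067°.
Transverse Mercator on WGS84 with k₀ = 0.9996 gives E = 492211.282 m, N = 5438544.535 m.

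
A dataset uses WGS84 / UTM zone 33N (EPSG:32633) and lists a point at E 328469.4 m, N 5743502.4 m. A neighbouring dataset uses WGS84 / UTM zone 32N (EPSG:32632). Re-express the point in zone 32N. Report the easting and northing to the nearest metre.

E 742011 m, N 5746406 m

UTM 33N → geographic: φ = 51.81599977°, λ = 12.51140043°.
UTM 32N (λ₀ = 9°) forward: E = 742010.975 m, N = 5746405.840 m.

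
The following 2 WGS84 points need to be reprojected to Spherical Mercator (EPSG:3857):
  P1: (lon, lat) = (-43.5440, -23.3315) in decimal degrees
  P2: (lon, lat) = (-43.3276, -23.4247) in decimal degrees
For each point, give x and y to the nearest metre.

Web Mercator: x = R·λ, y = R·ln tan(π/4+φ/2), R = 6378137 m.
P1 (-23.3315°, -43.5440°) → (-4847295.907, -2672157.488) m.
P2 (-23.4247°, -43.3276°) → (-4823206.369, -2683460.360) m.

P1: x -4847296 m, y -2672157 m; P2: x -4823206 m, y -2683460 m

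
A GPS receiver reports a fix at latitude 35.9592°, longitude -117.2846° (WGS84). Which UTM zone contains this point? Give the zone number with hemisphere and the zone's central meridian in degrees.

Zone 11N, central meridian -117°

UTM zone = ⌊(λ + 180)/6⌋ + 1; -117.2846° ∈ [-120°, -114°) → zone 11.
Hemisphere: N (φ ≥ 0).
Central meridian λ₀ = 6×11 − 183 = -117°.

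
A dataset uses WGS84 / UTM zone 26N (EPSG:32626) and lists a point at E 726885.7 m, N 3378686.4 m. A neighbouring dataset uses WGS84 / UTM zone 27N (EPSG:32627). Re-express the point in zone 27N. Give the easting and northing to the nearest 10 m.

UTM 26N → geographic: φ = 30.51910003°, λ = -24.63550040°.
UTM 27N (λ₀ = -21°) forward: E = 151089.476 m, N = 3381934.203 m.

E 151090 m, N 3381930 m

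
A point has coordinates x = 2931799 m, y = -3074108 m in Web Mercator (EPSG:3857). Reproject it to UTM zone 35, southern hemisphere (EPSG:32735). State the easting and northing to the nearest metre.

E 433971 m, N 7057231 m

Web Mercator inverse (R = 6378137 m) → φ = -26.60419838°, λ = 26.33679852°.
UTM 35S forward: E = 433970.650 m, N = 7057231.060 m.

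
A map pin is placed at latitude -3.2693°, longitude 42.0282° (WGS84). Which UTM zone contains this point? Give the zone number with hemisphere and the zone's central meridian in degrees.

UTM zone = ⌊(λ + 180)/6⌋ + 1; 42.0282° ∈ [42°, 48°) → zone 38.
Hemisphere: S (φ < 0).
Central meridian λ₀ = 6×38 − 183 = 45°.

Zone 38S, central meridian 45°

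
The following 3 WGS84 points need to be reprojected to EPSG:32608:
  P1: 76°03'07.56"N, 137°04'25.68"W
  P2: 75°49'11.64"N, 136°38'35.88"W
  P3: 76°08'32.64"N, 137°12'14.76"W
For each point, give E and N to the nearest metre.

P1: E 444212 m, N 8441979 m; P2: E 455069 m, N 8415714 m; P3: E 441084 m, N 8452175 m

UTM zone 8N: λ₀ = -135°, k₀ = 0.9996.
P1 (76.0521°, -137.0738°) → (444211.812, 8441978.838) m.
P2 (75.8199°, -136.6433°) → (455068.932, 8415714.120) m.
P3 (76.1424°, -137.2041°) → (441084.236, 8452175.298) m.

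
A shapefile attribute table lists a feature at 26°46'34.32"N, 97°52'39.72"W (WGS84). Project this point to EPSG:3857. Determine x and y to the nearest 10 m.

Web Mercator is spherical with R = a = 6378137 m.
x = R·λ = 6378137 × -1.708288129 = -10895695.724 m.
y = R·ln tan(π/4 + φ/2) = 6378137 × 0.485335861 = 3095538.613 m.

x -10895700 m, y 3095540 m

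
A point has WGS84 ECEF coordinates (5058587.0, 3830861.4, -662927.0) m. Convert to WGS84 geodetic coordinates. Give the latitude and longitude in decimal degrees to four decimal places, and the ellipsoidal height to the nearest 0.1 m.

λ = atan2(Y, X) = 37.13659986°; p = √(X²+Y²) = 6345455.2 m.
Bowring's method on WGS84 (a = 6378137 m, b = 6356752.314 m) gives φ = -6.00410017°, h = 2085.140 m.

lat -6.0041°, lon 37.1366°, h 2085.1 m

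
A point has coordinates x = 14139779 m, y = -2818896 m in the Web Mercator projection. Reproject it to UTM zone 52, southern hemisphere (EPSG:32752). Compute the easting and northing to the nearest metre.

E 299408 m, N 7284956 m

Web Mercator inverse (R = 6378137 m) → φ = -24.53629910°, λ = 127.01979590°.
UTM 52S forward: E = 299408.422 m, N = 7284955.753 m.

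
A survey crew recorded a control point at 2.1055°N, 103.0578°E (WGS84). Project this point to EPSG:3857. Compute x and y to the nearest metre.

Web Mercator is spherical with R = a = 6378137 m.
x = R·λ = 6378137 × 1.798697930 = 11472341.818 m.
y = R·ln tan(π/4 + φ/2) = 6378137 × 0.036756181 = 234435.958 m.

x 11472342 m, y 234436 m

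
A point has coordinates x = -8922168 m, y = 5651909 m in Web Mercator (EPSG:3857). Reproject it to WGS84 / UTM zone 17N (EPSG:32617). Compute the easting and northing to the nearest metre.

E 566831 m, N 5004709 m

Web Mercator inverse (R = 6378137 m) → φ = 45.19269782°, λ = -80.14919882°.
UTM 17N forward: E = 566830.987 m, N = 5004709.103 m.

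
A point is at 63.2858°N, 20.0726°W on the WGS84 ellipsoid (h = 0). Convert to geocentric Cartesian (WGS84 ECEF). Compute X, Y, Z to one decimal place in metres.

WGS84: a = 6378137 m, e² = 0.006694380; N(φ) = a/√(1−e²sin²φ) = 6395240.071 m.
X = (N+h)·cosφ·cosλ = 2700291.842 m; Y = (N+h)·cosφ·sinλ = -986702.478 m; Z = (N(1−e²)+h)·sinφ = 5674369.770 m.

X 2700291.8 m, Y -986702.5 m, Z 5674369.8 m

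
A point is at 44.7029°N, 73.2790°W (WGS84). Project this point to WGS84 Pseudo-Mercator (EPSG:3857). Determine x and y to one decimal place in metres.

x -8157381.0 m, y 5574869.8 m

Web Mercator is spherical with R = a = 6378137 m.
x = R·λ = 6378137 × -1.278959823 = -8157380.966 m.
y = R·ln tan(π/4 + φ/2) = 6378137 × 0.874059277 = 5574869.812 m.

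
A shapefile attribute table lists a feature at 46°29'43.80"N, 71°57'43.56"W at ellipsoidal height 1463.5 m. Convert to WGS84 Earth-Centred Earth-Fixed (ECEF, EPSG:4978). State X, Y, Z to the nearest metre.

WGS84: a = 6378137 m, e² = 0.006694380; N(φ) = a/√(1−e²sin²φ) = 6389398.153 m.
X = (N+h)·cosφ·cosλ = 1362301.011 m; Y = (N+h)·cosφ·sinλ = -4183313.763 m; Z = (N(1−e²)+h)·sinφ = 4604397.559 m.

X 1362301 m, Y -4183314 m, Z 4604398 m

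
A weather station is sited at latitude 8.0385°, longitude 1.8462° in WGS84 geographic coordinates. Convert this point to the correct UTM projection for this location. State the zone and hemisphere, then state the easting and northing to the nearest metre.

Longitude 1.8462° lies in the 6° band [0°, 6°), giving zone 31; latitude is north of the equator, so 31N.
Zone 31 central meridian λ₀ = 6×31 − 183 = 3°; Δλ = -1.1538°.
Transverse Mercator on WGS84 with k₀ = 0.9996 gives E = 372855.822 m, N = 888733.128 m.

Zone 31N: E 372856 m, N 888733 m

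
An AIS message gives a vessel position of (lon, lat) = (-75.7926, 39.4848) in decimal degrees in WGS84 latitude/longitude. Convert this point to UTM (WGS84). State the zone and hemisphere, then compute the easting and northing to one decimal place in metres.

Zone 18N: E 431837.8 m, N 4370877.4 m

Longitude -75.7926° lies in the 6° band [-78°, -72°), giving zone 18; latitude is north of the equator, so 18N.
Zone 18 central meridian λ₀ = 6×18 − 183 = -75°; Δλ = -0.7926°.
Transverse Mercator on WGS84 with k₀ = 0.9996 gives E = 431837.772 m, N = 4370877.404 m.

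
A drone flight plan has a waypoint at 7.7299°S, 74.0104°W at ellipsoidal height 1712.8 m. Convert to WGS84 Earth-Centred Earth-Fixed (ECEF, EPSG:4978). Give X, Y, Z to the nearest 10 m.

WGS84: a = 6378137 m, e² = 0.006694380; N(φ) = a/√(1−e²sin²φ) = 6378523.260 m.
X = (N+h)·cosφ·cosλ = 1741547.813 m; Y = (N+h)·cosφ·sinλ = -6077662.366 m; Z = (N(1−e²)+h)·sinφ = -852419.575 m.

X 1741550 m, Y -6077660 m, Z -852420 m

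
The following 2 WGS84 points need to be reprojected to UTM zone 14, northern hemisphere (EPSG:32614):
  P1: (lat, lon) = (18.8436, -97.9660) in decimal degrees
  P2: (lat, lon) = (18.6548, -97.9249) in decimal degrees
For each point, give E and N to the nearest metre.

P1: E 608934 m, N 2083840 m; P2: E 613391 m, N 2062973 m

UTM zone 14N: λ₀ = -99°, k₀ = 0.9996.
P1 (18.8436°, -97.9660°) → (608934.372, 2083839.787) m.
P2 (18.6548°, -97.9249°) → (613390.776, 2062972.854) m.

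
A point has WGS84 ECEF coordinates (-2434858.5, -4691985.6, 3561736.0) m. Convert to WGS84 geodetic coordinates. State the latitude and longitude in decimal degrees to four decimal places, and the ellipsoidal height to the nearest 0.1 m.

lat 34.1501°, lon -117.4266°, h 2669.3 m

λ = atan2(Y, X) = -117.42659939°; p = √(X²+Y²) = 5286138.9 m.
Bowring's method on WGS84 (a = 6378137 m, b = 6356752.314 m) gives φ = 34.15010009°, h = 2669.308 m.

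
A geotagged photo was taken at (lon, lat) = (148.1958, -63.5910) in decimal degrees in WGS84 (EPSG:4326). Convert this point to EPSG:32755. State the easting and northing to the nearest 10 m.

E 559340 m, N 2948010 m

Zone 55 central meridian λ₀ = 6×55 − 183 = 147°; Δλ = +1.1958°.
Transverse Mercator on WGS84 with k₀ = 0.9996 gives E = 559339.983 m, N = 2948005.896 m.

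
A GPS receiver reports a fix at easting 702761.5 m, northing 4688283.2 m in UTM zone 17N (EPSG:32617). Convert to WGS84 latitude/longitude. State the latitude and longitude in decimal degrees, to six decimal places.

Zone 17N: λ₀ = -81°, k₀ = 0.9996, false easting 500000 m.
Meridian distance M = (N − FN)/k₀ = 4690159.3 m.
Inverse transverse Mercator on WGS84 gives φ = 42.32040035°, λ = -78.53940023°.

lat 42.320400°, lon -78.539400°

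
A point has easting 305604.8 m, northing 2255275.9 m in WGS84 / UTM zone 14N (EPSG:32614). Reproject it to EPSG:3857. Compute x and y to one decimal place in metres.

x -11227984.4 m, y 2318790.7 m

Unproject from UTM 14N (λ₀ = -99°) → φ = 20.38580029°, λ = -100.86270034°.
Web Mercator (R = 6378137 m): x = -11227984.442 m, y = 2318790.710 m.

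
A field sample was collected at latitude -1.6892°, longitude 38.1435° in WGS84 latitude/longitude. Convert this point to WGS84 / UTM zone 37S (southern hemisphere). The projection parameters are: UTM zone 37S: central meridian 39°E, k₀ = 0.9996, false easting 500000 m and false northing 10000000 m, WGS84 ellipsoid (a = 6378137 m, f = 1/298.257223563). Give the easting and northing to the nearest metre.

E 404731 m, N 9813271 m

Zone 37 central meridian λ₀ = 6×37 − 183 = 39°; Δλ = -0.8565°.
Transverse Mercator on WGS84 with k₀ = 0.9996 gives E = 404730.568 m, N = 9813271.111 m.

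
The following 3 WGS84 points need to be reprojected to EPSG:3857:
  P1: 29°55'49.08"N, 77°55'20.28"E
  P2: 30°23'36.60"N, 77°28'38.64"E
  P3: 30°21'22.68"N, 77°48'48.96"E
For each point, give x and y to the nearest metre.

P1: x 8674271 m, y 3494594 m; P2: x 8624745 m, y 3554232 m; P3: x 8662170 m, y 3549432 m

Web Mercator: x = R·λ, y = R·ln tan(π/4+φ/2), R = 6378137 m.
P1 (29.9303°, 77.9223°) → (8674270.757, 3494593.701) m.
P2 (30.3935°, 77.4774°) → (8624744.716, 3554231.546) m.
P3 (30.3563°, 77.8136°) → (8662170.329, 3549431.597) m.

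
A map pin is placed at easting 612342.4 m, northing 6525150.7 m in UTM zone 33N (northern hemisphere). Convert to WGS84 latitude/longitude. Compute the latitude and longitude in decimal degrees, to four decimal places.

Zone 33N: λ₀ = 15°, k₀ = 0.9996, false easting 500000 m.
Meridian distance M = (N − FN)/k₀ = 6527761.8 m.
Inverse transverse Mercator on WGS84 gives φ = 58.85150042°, λ = 16.94719996°.

lat 58.8515°, lon 16.9472°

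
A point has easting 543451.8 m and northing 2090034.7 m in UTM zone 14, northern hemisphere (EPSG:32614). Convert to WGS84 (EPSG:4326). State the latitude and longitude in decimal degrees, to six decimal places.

Zone 14N: λ₀ = -99°, k₀ = 0.9996, false easting 500000 m.
Meridian distance M = (N − FN)/k₀ = 2090871.0 m.
Inverse transverse Mercator on WGS84 gives φ = 18.90199992°, λ = -98.58739965°.

lat 18.902000°, lon -98.587400°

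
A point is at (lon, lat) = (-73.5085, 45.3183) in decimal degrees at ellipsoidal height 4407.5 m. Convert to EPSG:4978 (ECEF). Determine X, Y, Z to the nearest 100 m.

X 1276200 m, Y -4310700 m, Z 4515400 m

WGS84: a = 6378137 m, e² = 0.006694380; N(φ) = a/√(1−e²sin²φ) = 6388957.490 m.
X = (N+h)·cosφ·cosλ = 1276181.993 m; Y = (N+h)·cosφ·sinλ = -4310666.447 m; Z = (N(1−e²)+h)·sinφ = 4515426.000 m.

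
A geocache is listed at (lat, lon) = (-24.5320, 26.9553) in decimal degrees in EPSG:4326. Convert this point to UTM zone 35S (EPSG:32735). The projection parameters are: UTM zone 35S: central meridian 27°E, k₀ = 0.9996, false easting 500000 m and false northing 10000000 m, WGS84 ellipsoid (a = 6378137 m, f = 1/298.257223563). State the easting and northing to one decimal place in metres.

E 495472.4 m, N 7286870.9 m

Zone 35 central meridian λ₀ = 6×35 − 183 = 27°; Δλ = -0.0447°.
Transverse Mercator on WGS84 with k₀ = 0.9996 gives E = 495472.400 m, N = 7286870.871 m.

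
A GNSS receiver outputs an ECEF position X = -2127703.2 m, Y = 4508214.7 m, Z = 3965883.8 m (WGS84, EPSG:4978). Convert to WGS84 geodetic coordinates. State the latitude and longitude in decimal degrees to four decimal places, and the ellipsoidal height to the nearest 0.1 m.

λ = atan2(Y, X) = 115.26550054°; p = √(X²+Y²) = 4985089.8 m.
Bowring's method on WGS84 (a = 6378137 m, b = 6356752.314 m) gives φ = 38.69160033°, h = 369.816 m.

lat 38.6916°, lon 115.2655°, h 369.8 m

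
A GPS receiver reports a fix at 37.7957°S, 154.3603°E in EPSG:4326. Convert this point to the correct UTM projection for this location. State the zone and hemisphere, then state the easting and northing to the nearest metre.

Longitude 154.3603° lies in the 6° band [150°, 156°), giving zone 56; latitude is south of the equator, so 56S.
Zone 56 central meridian λ₀ = 6×56 − 183 = 153°; Δλ = +1.3603°.
Transverse Mercator on WGS84 with k₀ = 0.9996 gives E = 619764.099 m, N = 5815980.715 m.

Zone 56S: E 619764 m, N 5815981 m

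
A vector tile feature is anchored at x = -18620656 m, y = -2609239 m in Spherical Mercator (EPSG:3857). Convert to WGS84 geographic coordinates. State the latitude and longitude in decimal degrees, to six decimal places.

R = 6378137 m. λ = x/R = -167.27219885°.
φ = 2·arctan(exp(y/R)) − 90° = 2·arctan(0.66425) − 90° = -22.81150321°.

lat -22.811503°, lon -167.272199°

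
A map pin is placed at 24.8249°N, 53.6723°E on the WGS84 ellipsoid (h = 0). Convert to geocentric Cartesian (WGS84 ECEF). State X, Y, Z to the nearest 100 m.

X 3431300 m, Y 4666400 m, Z 2661500 m

WGS84: a = 6378137 m, e² = 0.006694380; N(φ) = a/√(1−e²sin²φ) = 6381903.517 m.
X = (N+h)·cosφ·cosλ = 3431305.906 m; Y = (N+h)·cosφ·sinλ = 4666426.874 m; Z = (N(1−e²)+h)·sinφ = 2661483.124 m.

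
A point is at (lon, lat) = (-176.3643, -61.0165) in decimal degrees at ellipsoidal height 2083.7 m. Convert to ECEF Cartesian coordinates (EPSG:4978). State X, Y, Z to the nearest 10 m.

WGS84: a = 6378137 m, e² = 0.006694380; N(φ) = a/√(1−e²sin²φ) = 6394536.242 m.
X = (N+h)·cosφ·cosλ = -3093293.541 m; Y = (N+h)·cosφ·sinλ = -196548.616 m; Z = (N(1−e²)+h)·sinφ = -5558056.475 m.

X -3093290 m, Y -196550 m, Z -5558060 m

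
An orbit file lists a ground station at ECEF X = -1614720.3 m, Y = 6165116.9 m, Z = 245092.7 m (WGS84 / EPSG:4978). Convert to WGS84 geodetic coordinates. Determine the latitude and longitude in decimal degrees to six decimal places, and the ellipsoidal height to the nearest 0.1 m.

λ = atan2(Y, X) = 104.67680038°; p = √(X²+Y²) = 6373067.4 m.
Bowring's method on WGS84 (a = 6378137 m, b = 6356752.314 m) gives φ = 2.21720013°, h = -326.770 m.

lat 2.217200°, lon 104.676800°, h -326.8 m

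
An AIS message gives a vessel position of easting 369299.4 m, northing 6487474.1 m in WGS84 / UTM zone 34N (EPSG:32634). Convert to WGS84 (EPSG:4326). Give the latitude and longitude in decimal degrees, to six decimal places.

lat 58.508200°, lon 18.756701°

Zone 34N: λ₀ = 21°, k₀ = 0.9996, false easting 500000 m.
Meridian distance M = (N − FN)/k₀ = 6490070.1 m.
Inverse transverse Mercator on WGS84 gives φ = 58.50819959°, λ = 18.75670051°.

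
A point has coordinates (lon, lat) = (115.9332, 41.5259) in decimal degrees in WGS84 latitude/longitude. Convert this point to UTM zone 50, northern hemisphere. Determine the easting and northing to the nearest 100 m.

E 411000 m, N 4597700 m

Zone 50 central meridian λ₀ = 6×50 − 183 = 117°; Δλ = -1.0668°.
Transverse Mercator on WGS84 with k₀ = 0.9996 gives E = 410996.768 m, N = 4597688.975 m.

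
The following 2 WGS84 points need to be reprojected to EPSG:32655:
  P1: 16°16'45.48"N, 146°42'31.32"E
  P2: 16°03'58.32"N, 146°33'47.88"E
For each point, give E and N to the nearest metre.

UTM zone 55N: λ₀ = 147°, k₀ = 0.9996.
P1 (16.2793°, 146.7087°) → (468876.905, 1799852.566) m.
P2 (16.0662°, 146.5633°) → (453291.810, 1776307.336) m.

P1: E 468877 m, N 1799853 m; P2: E 453292 m, N 1776307 m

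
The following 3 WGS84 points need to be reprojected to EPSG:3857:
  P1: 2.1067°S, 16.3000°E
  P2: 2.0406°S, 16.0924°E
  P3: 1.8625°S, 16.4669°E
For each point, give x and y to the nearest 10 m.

P1: x 1814510 m, y -234570 m; P2: x 1791400 m, y -227210 m; P3: x 1833090 m, y -207370 m

Web Mercator: x = R·λ, y = R·ln tan(π/4+φ/2), R = 6378137 m.
P1 (-2.1067°, 16.3000°) → (1814507.700, -234569.632) m.
P2 (-2.0406°, 16.0924°) → (1791397.774, -227206.591) m.
P3 (-1.8625°, 16.4669°) → (1833086.923, -207369.076) m.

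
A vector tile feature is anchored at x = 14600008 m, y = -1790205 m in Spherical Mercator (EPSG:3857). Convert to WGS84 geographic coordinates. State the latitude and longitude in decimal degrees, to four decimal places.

R = 6378137 m. λ = x/R = 131.15410335°.
φ = 2·arctan(exp(y/R)) − 90° = 2·arctan(0.75527) − 90° = -15.87459752°.

lat -15.8746°, lon 131.1541°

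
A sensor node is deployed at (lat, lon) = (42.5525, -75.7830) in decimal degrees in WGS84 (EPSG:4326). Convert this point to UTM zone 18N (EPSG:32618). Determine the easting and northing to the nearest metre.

Zone 18 central meridian λ₀ = 6×18 − 183 = -75°; Δλ = -0.7830°.
Transverse Mercator on WGS84 with k₀ = 0.9996 gives E = 435717.592 m, N = 4711419.684 m.

E 435718 m, N 4711420 m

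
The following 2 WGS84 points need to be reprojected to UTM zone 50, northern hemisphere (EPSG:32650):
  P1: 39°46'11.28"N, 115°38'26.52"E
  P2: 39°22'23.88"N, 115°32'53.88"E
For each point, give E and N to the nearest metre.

UTM zone 50N: λ₀ = 117°, k₀ = 0.9996.
P1 (39.7698°, 115.6407°) → (383579.866, 4403091.296) m.
P2 (39.3733°, 115.5483°) → (374955.316, 4359208.457) m.

P1: E 383580 m, N 4403091 m; P2: E 374955 m, N 4359208 m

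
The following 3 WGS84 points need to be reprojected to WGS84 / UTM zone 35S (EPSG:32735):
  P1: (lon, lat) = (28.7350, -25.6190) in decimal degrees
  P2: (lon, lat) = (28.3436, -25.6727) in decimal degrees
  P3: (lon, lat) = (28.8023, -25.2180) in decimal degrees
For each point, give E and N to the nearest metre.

UTM zone 35S: λ₀ = 27°, k₀ = 0.9996.
P1 (-25.6190°, 28.7350°) → (674207.799, 7165367.690) m.
P2 (-25.6727°, 28.3436°) → (634842.546, 7159876.710) m.
P3 (-25.2180°, 28.8023°) → (681566.564, 7209696.097) m.

P1: E 674208 m, N 7165368 m; P2: E 634843 m, N 7159877 m; P3: E 681567 m, N 7209696 m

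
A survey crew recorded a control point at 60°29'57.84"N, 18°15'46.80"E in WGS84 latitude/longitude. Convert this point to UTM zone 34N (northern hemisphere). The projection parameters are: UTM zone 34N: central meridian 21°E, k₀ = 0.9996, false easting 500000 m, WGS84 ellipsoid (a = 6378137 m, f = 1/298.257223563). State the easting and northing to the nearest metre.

E 349673 m, N 6710156 m

Zone 34 central meridian λ₀ = 6×34 − 183 = 21°; Δλ = -2.7370°.
Transverse Mercator on WGS84 with k₀ = 0.9996 gives E = 349672.640 m, N = 6710156.258 m.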